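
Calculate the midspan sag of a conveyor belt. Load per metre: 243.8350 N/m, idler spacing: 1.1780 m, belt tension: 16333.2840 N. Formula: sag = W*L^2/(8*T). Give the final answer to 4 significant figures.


sag = 243.8350 * 1.1780^2 / (8 * 16333.2840)
sag = 0.002590 m


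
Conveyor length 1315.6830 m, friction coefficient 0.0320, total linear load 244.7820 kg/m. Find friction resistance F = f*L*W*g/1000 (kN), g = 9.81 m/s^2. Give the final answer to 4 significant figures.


F = 0.0320 * 1315.6830 * 244.7820 * 9.81 / 1000
F = 101.1 kN


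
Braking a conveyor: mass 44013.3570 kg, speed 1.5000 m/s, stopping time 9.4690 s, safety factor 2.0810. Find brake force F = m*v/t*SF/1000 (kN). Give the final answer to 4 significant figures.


F = 44013.3570 * 1.5000 / 9.4690 * 2.0810 / 1000
F = 14.51 kN


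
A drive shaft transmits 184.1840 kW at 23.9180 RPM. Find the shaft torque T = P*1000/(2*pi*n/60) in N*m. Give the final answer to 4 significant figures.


omega = 2*pi*23.9180/60 = 2.50469 rad/s
T = 184.1840*1000 / 2.50469
T = 73540 N*m


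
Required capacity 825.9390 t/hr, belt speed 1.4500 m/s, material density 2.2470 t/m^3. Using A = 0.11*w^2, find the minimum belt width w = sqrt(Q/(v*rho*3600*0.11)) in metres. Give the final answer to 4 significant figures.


A_req = 825.9390 / (1.4500 * 2.2470 * 3600) = 0.0704165 m^2
w = sqrt(0.0704165 / 0.11)
w = 0.8001 m


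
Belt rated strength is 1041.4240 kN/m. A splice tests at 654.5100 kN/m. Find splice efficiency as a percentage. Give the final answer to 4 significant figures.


Eff = 654.5100 / 1041.4240 * 100
Eff = 62.85 %


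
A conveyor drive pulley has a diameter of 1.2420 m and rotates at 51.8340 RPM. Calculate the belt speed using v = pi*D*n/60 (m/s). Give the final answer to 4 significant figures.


v = pi * 1.2420 * 51.8340 / 60
v = 3.371 m/s


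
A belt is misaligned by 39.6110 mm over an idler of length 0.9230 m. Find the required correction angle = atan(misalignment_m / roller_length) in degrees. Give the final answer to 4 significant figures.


misalign_m = 39.6110 / 1000 = 0.039611 m
angle = atan(0.039611 / 0.9230)
angle = 2.457 deg


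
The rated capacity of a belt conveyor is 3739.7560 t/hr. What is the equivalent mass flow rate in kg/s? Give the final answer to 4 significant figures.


m_dot = 3739.7560 * 1000 / 3600
m_dot = 1039 kg/s


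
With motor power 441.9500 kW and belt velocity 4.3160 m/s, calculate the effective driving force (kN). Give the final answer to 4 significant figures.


Te = P / v = 441.9500 / 4.3160
Te = 102.4 kN


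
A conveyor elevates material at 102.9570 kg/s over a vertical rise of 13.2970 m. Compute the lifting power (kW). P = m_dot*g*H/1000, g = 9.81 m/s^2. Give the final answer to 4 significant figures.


P = 102.9570 * 9.81 * 13.2970 / 1000
P = 13.43 kW


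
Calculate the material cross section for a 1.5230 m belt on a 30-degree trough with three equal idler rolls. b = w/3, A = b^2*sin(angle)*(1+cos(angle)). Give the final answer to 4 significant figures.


b = 1.5230/3 = 0.507667 m
A = 0.507667^2 * sin(30 deg) * (1 + cos(30 deg))
A = 0.2405 m^2


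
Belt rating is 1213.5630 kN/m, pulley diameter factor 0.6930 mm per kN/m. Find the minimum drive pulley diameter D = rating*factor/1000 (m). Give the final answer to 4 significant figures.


D = 1213.5630 * 0.6930 / 1000
D = 0.8410 m


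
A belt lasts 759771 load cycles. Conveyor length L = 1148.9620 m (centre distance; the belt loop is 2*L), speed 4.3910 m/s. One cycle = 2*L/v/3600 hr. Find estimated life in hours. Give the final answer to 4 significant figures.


cycle_time = 2 * 1148.9620 / 4.3910 / 3600 = 0.145368 hr
life = 759771 * 0.145368 = 110400 hours


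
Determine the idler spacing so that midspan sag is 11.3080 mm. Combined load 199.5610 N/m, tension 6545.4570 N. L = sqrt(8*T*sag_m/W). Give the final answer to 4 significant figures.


sag = 11.3080/1000 = 0.011308 m
L = sqrt(8 * 6545.4570 * 0.011308 / 199.5610)
L = 1.723 m


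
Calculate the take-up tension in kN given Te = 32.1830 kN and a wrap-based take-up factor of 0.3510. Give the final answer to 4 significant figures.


T_tu = 32.1830 * 0.3510
T_tu = 11.30 kN


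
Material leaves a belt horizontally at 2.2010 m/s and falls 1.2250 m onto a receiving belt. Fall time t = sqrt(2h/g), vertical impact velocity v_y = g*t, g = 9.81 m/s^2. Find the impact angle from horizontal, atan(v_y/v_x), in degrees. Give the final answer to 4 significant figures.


t = sqrt(2*1.2250/9.81) = 0.499745 s
v_y = 9.81 * 0.499745 = 4.9025 m/s
angle = atan(4.9025 / 2.2010) = 65.82 deg


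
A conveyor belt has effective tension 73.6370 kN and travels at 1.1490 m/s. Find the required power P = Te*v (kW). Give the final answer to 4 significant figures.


P = Te * v = 73.6370 * 1.1490
P = 84.61 kW


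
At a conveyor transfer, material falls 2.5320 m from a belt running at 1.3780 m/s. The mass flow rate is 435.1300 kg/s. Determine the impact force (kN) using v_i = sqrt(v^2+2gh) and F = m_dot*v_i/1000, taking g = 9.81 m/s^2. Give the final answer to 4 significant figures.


v_i = sqrt(1.3780^2 + 2*9.81*2.5320) = 7.18169 m/s
F = 435.1300 * 7.18169 / 1000
F = 3.125 kN


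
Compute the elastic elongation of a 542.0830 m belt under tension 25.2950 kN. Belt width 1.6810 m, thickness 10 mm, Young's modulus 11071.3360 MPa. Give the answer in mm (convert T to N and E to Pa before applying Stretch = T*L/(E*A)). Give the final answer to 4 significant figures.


A = 1.6810 * 0.01 = 0.01681 m^2
Stretch = 25.2950*1000 * 542.0830 / (11071.3360e6 * 0.01681) * 1000
Stretch = 73.68 mm


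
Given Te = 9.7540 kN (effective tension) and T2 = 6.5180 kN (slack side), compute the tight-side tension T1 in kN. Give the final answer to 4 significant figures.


T1 = Te + T2 = 9.7540 + 6.5180
T1 = 16.27 kN


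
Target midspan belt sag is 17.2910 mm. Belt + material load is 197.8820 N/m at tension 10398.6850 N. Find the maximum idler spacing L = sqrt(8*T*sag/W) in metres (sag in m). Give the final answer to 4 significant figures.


sag = 17.2910/1000 = 0.017291 m
L = sqrt(8 * 10398.6850 * 0.017291 / 197.8820)
L = 2.696 m


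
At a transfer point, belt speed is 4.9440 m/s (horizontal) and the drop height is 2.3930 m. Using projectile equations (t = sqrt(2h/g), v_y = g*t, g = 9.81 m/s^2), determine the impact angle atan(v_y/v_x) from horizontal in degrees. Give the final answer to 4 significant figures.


t = sqrt(2*2.3930/9.81) = 0.698477 s
v_y = 9.81 * 0.698477 = 6.85206 m/s
angle = atan(6.85206 / 4.9440) = 54.19 deg


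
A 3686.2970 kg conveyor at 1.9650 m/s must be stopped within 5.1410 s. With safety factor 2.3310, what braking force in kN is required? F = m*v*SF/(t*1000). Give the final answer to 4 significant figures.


F = 3686.2970 * 1.9650 / 5.1410 * 2.3310 / 1000
F = 3.284 kN


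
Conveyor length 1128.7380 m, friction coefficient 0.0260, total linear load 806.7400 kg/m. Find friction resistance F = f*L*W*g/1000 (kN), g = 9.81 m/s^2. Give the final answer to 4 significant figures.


F = 0.0260 * 1128.7380 * 806.7400 * 9.81 / 1000
F = 232.3 kN


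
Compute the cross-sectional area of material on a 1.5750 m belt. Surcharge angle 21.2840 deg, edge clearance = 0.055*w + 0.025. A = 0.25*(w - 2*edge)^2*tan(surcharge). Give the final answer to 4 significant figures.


edge = 0.055*1.5750 + 0.025 = 0.111625 m
ew = 1.5750 - 2*0.111625 = 1.35175 m
A = 0.25 * 1.35175^2 * tan(21.2840 deg)
A = 0.1780 m^2


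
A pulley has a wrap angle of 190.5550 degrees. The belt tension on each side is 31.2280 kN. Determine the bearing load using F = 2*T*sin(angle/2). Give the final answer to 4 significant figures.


F = 2 * 31.2280 * sin(190.5550/2 deg)
F = 62.19 kN


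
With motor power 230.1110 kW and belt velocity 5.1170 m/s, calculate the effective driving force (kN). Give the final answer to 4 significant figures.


Te = P / v = 230.1110 / 5.1170
Te = 44.97 kN


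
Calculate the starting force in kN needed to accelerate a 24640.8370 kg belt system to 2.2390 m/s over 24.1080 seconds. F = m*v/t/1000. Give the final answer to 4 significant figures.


F = 24640.8370 * 2.2390 / 24.1080 / 1000
F = 2.288 kN


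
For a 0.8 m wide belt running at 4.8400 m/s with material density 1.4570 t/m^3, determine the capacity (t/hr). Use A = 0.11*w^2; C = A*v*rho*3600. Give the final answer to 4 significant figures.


A = 0.11 * 0.8^2 = 0.0704 m^2
C = 0.0704 * 4.8400 * 1.4570 * 3600
C = 1787 t/hr


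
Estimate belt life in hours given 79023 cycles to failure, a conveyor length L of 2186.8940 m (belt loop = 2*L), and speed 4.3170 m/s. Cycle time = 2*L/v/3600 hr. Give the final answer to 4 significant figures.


cycle_time = 2 * 2186.8940 / 4.3170 / 3600 = 0.281432 hr
life = 79023 * 0.281432 = 22240 hours


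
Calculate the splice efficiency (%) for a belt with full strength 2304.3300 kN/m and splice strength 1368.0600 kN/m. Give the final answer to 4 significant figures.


Eff = 1368.0600 / 2304.3300 * 100
Eff = 59.37 %


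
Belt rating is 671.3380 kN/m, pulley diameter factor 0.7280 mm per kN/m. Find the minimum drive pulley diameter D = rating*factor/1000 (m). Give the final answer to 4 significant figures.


D = 671.3380 * 0.7280 / 1000
D = 0.4887 m


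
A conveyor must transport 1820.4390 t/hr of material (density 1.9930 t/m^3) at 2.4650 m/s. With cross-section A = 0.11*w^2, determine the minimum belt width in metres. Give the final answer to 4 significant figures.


A_req = 1820.4390 / (2.4650 * 1.9930 * 3600) = 0.102932 m^2
w = sqrt(0.102932 / 0.11)
w = 0.9673 m


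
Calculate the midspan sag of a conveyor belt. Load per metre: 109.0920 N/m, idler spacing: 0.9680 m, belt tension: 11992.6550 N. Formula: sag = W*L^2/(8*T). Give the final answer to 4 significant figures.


sag = 109.0920 * 0.9680^2 / (8 * 11992.6550)
sag = 0.001065 m


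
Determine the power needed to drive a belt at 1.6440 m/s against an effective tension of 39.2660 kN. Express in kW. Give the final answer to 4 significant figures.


P = Te * v = 39.2660 * 1.6440
P = 64.55 kW


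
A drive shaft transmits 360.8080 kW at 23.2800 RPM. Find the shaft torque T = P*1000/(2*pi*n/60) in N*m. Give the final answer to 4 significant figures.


omega = 2*pi*23.2800/60 = 2.43788 rad/s
T = 360.8080*1000 / 2.43788
T = 148000 N*m


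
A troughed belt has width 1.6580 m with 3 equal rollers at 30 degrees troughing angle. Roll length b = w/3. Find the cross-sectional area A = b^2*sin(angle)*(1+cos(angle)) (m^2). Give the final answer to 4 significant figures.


b = 1.6580/3 = 0.552667 m
A = 0.552667^2 * sin(30 deg) * (1 + cos(30 deg))
A = 0.2850 m^2


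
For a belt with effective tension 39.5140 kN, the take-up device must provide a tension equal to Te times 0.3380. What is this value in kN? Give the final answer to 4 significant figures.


T_tu = 39.5140 * 0.3380
T_tu = 13.36 kN


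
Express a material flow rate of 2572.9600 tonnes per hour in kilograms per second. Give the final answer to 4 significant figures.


m_dot = 2572.9600 * 1000 / 3600
m_dot = 714.7 kg/s


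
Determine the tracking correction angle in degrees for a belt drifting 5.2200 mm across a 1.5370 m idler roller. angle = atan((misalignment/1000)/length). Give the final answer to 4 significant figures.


misalign_m = 5.2200 / 1000 = 0.005220 m
angle = atan(0.005220 / 1.5370)
angle = 0.1946 deg


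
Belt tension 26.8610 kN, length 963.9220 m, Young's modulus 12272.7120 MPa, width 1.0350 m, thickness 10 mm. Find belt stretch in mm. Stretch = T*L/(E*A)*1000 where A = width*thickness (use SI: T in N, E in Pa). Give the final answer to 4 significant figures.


A = 1.0350 * 0.01 = 0.01035 m^2
Stretch = 26.8610*1000 * 963.9220 / (12272.7120e6 * 0.01035) * 1000
Stretch = 203.8 mm


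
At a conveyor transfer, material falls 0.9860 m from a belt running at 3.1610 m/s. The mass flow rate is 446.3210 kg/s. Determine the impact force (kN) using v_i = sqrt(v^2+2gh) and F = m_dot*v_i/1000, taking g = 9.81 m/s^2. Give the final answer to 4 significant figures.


v_i = sqrt(3.1610^2 + 2*9.81*0.9860) = 5.41639 m/s
F = 446.3210 * 5.41639 / 1000
F = 2.417 kN


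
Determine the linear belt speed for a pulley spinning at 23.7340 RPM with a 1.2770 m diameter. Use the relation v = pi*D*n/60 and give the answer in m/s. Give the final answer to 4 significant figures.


v = pi * 1.2770 * 23.7340 / 60
v = 1.587 m/s


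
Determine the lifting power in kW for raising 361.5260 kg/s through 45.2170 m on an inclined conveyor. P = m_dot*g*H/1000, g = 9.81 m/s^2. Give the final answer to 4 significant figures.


P = 361.5260 * 9.81 * 45.2170 / 1000
P = 160.4 kW


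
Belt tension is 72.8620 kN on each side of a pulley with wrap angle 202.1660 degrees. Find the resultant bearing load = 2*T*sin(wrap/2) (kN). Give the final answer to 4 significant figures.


F = 2 * 72.8620 * sin(202.1660/2 deg)
F = 143.0 kN


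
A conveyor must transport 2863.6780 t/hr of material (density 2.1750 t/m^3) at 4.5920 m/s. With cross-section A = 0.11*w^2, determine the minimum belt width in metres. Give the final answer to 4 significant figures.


A_req = 2863.6780 / (4.5920 * 2.1750 * 3600) = 0.0796454 m^2
w = sqrt(0.0796454 / 0.11)
w = 0.8509 m


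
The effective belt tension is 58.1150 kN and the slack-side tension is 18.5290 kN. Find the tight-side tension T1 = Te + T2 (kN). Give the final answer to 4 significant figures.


T1 = Te + T2 = 58.1150 + 18.5290
T1 = 76.64 kN


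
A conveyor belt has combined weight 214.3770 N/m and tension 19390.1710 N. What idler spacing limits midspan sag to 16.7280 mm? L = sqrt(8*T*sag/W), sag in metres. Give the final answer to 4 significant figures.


sag = 16.7280/1000 = 0.016728 m
L = sqrt(8 * 19390.1710 * 0.016728 / 214.3770)
L = 3.479 m


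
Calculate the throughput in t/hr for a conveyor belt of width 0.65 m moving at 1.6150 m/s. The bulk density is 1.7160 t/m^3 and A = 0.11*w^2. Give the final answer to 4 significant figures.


A = 0.11 * 0.65^2 = 0.046475 m^2
C = 0.046475 * 1.6150 * 1.7160 * 3600
C = 463.7 t/hr


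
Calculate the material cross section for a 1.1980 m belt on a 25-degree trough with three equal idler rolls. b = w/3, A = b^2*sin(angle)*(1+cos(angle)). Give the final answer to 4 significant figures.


b = 1.1980/3 = 0.399333 m
A = 0.399333^2 * sin(25 deg) * (1 + cos(25 deg))
A = 0.1285 m^2


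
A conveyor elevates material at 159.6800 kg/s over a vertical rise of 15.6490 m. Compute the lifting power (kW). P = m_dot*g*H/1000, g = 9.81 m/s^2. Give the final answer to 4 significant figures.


P = 159.6800 * 9.81 * 15.6490 / 1000
P = 24.51 kW


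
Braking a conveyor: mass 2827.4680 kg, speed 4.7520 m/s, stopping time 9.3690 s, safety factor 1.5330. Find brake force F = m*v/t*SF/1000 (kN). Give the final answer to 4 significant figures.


F = 2827.4680 * 4.7520 / 9.3690 * 1.5330 / 1000
F = 2.198 kN


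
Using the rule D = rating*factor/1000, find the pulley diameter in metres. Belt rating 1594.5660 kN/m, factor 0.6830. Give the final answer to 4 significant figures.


D = 1594.5660 * 0.6830 / 1000
D = 1.089 m


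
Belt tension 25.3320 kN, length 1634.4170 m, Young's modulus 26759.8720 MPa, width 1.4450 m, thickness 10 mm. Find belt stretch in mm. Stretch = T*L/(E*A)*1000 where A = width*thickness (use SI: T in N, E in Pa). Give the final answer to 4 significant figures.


A = 1.4450 * 0.01 = 0.01445 m^2
Stretch = 25.3320*1000 * 1634.4170 / (26759.8720e6 * 0.01445) * 1000
Stretch = 107.1 mm


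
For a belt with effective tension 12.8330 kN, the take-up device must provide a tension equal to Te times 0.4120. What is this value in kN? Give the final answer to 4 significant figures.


T_tu = 12.8330 * 0.4120
T_tu = 5.287 kN


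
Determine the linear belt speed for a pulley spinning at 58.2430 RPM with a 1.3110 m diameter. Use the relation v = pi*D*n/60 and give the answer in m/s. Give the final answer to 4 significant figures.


v = pi * 1.3110 * 58.2430 / 60
v = 3.998 m/s


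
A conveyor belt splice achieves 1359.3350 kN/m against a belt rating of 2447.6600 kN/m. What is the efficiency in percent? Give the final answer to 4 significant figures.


Eff = 1359.3350 / 2447.6600 * 100
Eff = 55.54 %


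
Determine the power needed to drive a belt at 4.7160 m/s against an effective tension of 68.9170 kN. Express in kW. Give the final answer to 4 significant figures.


P = Te * v = 68.9170 * 4.7160
P = 325.0 kW


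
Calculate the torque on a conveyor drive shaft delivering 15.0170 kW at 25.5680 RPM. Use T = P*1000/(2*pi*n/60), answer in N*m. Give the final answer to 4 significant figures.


omega = 2*pi*25.5680/60 = 2.67747 rad/s
T = 15.0170*1000 / 2.67747
T = 5609 N*m


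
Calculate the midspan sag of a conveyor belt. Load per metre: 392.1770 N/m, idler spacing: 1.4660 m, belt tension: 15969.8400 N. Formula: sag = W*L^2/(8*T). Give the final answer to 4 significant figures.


sag = 392.1770 * 1.4660^2 / (8 * 15969.8400)
sag = 0.006597 m


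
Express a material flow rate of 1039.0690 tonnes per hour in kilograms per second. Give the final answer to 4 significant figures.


m_dot = 1039.0690 * 1000 / 3600
m_dot = 288.6 kg/s


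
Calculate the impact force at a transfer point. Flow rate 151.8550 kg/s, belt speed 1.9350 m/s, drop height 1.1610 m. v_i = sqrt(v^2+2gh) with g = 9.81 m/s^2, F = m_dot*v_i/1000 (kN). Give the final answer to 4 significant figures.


v_i = sqrt(1.9350^2 + 2*9.81*1.1610) = 5.15005 m/s
F = 151.8550 * 5.15005 / 1000
F = 0.7821 kN


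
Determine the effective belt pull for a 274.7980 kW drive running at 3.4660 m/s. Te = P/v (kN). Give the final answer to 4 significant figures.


Te = P / v = 274.7980 / 3.4660
Te = 79.28 kN


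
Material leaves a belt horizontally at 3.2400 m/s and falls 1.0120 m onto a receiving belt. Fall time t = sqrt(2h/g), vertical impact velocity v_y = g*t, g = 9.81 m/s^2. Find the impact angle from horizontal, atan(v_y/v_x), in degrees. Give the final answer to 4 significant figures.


t = sqrt(2*1.0120/9.81) = 0.454225 s
v_y = 9.81 * 0.454225 = 4.45595 m/s
angle = atan(4.45595 / 3.2400) = 53.98 deg


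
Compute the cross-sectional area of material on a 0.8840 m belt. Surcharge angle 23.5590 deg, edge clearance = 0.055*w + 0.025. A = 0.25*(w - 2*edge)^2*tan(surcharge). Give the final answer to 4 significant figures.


edge = 0.055*0.8840 + 0.025 = 0.07362 m
ew = 0.8840 - 2*0.07362 = 0.73676 m
A = 0.25 * 0.73676^2 * tan(23.5590 deg)
A = 0.05917 m^2


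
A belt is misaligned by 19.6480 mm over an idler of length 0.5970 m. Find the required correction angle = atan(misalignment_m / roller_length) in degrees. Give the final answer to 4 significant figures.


misalign_m = 19.6480 / 1000 = 0.019648 m
angle = atan(0.019648 / 0.5970)
angle = 1.885 deg


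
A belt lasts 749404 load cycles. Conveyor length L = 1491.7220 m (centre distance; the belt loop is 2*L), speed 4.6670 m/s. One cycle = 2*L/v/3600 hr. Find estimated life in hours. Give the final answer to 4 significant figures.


cycle_time = 2 * 1491.7220 / 4.6670 / 3600 = 0.177573 hr
life = 749404 * 0.177573 = 133100 hours


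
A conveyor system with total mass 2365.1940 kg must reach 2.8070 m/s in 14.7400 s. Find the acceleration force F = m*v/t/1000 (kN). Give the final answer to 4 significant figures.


F = 2365.1940 * 2.8070 / 14.7400 / 1000
F = 0.4504 kN


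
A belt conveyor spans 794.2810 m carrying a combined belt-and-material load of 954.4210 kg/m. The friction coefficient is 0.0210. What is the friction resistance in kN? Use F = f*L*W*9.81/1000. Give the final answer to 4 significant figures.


F = 0.0210 * 794.2810 * 954.4210 * 9.81 / 1000
F = 156.2 kN


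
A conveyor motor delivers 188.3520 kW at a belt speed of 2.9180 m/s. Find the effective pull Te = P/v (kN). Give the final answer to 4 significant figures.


Te = P / v = 188.3520 / 2.9180
Te = 64.55 kN


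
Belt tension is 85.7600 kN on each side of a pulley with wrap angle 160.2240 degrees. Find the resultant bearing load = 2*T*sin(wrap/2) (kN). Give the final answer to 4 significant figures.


F = 2 * 85.7600 * sin(160.2240/2 deg)
F = 169.0 kN


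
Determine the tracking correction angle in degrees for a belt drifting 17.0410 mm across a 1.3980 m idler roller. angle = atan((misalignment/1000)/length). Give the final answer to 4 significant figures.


misalign_m = 17.0410 / 1000 = 0.017041 m
angle = atan(0.017041 / 1.3980)
angle = 0.6984 deg


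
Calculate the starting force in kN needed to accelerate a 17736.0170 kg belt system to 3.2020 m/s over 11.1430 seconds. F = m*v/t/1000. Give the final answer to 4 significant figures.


F = 17736.0170 * 3.2020 / 11.1430 / 1000
F = 5.097 kN


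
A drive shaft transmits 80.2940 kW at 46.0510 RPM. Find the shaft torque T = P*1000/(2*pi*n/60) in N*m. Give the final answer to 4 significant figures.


omega = 2*pi*46.0510/60 = 4.82245 rad/s
T = 80.2940*1000 / 4.82245
T = 16650 N*m


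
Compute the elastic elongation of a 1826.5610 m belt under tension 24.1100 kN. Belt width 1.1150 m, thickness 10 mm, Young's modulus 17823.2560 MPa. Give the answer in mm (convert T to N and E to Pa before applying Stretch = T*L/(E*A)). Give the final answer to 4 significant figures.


A = 1.1150 * 0.01 = 0.01115 m^2
Stretch = 24.1100*1000 * 1826.5610 / (17823.2560e6 * 0.01115) * 1000
Stretch = 221.6 mm


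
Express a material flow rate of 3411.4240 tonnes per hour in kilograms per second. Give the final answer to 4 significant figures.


m_dot = 3411.4240 * 1000 / 3600
m_dot = 947.6 kg/s


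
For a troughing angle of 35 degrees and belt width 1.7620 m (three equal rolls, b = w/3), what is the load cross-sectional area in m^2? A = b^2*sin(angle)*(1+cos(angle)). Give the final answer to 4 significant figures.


b = 1.7620/3 = 0.587333 m
A = 0.587333^2 * sin(35 deg) * (1 + cos(35 deg))
A = 0.3599 m^2


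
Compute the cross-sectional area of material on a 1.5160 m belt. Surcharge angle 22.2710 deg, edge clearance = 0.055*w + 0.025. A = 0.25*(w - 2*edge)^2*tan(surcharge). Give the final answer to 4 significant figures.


edge = 0.055*1.5160 + 0.025 = 0.10838 m
ew = 1.5160 - 2*0.10838 = 1.29924 m
A = 0.25 * 1.29924^2 * tan(22.2710 deg)
A = 0.1728 m^2


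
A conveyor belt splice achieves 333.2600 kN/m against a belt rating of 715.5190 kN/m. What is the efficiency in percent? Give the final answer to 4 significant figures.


Eff = 333.2600 / 715.5190 * 100
Eff = 46.58 %


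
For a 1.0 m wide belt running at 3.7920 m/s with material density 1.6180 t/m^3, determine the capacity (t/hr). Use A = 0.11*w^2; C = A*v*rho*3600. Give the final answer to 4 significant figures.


A = 0.11 * 1.0^2 = 0.11 m^2
C = 0.11 * 3.7920 * 1.6180 * 3600
C = 2430 t/hr


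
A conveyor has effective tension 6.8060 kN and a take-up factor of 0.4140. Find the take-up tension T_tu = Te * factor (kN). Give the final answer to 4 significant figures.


T_tu = 6.8060 * 0.4140
T_tu = 2.818 kN


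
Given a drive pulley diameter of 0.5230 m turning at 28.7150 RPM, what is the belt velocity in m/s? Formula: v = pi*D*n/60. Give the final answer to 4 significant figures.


v = pi * 0.5230 * 28.7150 / 60
v = 0.7863 m/s


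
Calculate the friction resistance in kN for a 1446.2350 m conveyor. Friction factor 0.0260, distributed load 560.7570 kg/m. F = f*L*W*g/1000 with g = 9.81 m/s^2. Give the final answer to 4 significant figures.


F = 0.0260 * 1446.2350 * 560.7570 * 9.81 / 1000
F = 206.9 kN


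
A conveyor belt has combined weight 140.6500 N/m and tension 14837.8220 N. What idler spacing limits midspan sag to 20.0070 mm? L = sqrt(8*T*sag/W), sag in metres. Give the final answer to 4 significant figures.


sag = 20.0070/1000 = 0.020007 m
L = sqrt(8 * 14837.8220 * 0.020007 / 140.6500)
L = 4.109 m


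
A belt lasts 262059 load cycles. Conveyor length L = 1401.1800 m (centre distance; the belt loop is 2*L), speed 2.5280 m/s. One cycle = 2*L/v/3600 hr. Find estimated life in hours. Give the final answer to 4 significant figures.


cycle_time = 2 * 1401.1800 / 2.5280 / 3600 = 0.307925 hr
life = 262059 * 0.307925 = 80690 hours


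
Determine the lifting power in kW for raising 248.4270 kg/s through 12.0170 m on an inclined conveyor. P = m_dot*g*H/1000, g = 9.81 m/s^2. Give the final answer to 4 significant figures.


P = 248.4270 * 9.81 * 12.0170 / 1000
P = 29.29 kW


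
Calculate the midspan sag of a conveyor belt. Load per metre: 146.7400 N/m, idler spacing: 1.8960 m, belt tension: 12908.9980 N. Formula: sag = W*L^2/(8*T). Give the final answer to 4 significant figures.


sag = 146.7400 * 1.8960^2 / (8 * 12908.9980)
sag = 0.005108 m


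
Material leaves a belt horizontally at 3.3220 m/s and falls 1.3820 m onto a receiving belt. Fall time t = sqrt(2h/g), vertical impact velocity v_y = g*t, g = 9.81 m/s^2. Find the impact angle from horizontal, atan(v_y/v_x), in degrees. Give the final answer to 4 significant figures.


t = sqrt(2*1.3820/9.81) = 0.530804 s
v_y = 9.81 * 0.530804 = 5.20719 m/s
angle = atan(5.20719 / 3.3220) = 57.46 deg


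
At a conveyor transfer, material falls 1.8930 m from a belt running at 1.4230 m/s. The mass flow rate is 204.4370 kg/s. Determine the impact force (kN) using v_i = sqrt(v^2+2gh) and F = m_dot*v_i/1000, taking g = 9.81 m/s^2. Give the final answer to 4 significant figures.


v_i = sqrt(1.4230^2 + 2*9.81*1.8930) = 6.25824 m/s
F = 204.4370 * 6.25824 / 1000
F = 1.279 kN


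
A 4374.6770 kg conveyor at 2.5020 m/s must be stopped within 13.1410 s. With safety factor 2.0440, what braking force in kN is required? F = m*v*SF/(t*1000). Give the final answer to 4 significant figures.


F = 4374.6770 * 2.5020 / 13.1410 * 2.0440 / 1000
F = 1.702 kN


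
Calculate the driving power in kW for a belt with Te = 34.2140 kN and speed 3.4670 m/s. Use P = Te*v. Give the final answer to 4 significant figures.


P = Te * v = 34.2140 * 3.4670
P = 118.6 kW


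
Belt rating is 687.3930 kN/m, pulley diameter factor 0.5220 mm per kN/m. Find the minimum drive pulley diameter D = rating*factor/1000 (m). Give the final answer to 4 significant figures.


D = 687.3930 * 0.5220 / 1000
D = 0.3588 m


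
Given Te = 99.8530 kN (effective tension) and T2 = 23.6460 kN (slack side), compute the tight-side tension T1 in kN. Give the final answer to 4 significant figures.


T1 = Te + T2 = 99.8530 + 23.6460
T1 = 123.5 kN


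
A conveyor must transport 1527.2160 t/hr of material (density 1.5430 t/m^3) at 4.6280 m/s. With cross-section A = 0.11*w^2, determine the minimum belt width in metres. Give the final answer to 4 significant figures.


A_req = 1527.2160 / (4.6280 * 1.5430 * 3600) = 0.0594071 m^2
w = sqrt(0.0594071 / 0.11)
w = 0.7349 m


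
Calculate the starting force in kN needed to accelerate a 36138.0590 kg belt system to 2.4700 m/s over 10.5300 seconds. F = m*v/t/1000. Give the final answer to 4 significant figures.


F = 36138.0590 * 2.4700 / 10.5300 / 1000
F = 8.477 kN


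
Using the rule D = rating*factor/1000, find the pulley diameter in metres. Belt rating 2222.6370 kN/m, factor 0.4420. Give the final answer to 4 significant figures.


D = 2222.6370 * 0.4420 / 1000
D = 0.9824 m


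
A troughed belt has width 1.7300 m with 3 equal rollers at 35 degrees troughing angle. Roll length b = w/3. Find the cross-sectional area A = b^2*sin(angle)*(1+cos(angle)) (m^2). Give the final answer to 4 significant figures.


b = 1.7300/3 = 0.576667 m
A = 0.576667^2 * sin(35 deg) * (1 + cos(35 deg))
A = 0.3470 m^2


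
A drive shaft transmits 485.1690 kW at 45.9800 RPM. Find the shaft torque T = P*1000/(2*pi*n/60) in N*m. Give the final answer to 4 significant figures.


omega = 2*pi*45.9800/60 = 4.81501 rad/s
T = 485.1690*1000 / 4.81501
T = 100800 N*m


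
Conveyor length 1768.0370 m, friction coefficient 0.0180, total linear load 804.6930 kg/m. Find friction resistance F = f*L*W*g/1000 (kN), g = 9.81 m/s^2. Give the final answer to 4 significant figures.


F = 0.0180 * 1768.0370 * 804.6930 * 9.81 / 1000
F = 251.2 kN


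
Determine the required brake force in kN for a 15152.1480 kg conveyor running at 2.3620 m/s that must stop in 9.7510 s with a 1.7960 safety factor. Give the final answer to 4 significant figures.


F = 15152.1480 * 2.3620 / 9.7510 * 1.7960 / 1000
F = 6.592 kN


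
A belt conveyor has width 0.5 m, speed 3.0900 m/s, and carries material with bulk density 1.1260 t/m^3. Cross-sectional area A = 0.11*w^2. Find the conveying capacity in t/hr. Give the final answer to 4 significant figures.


A = 0.11 * 0.5^2 = 0.0275 m^2
C = 0.0275 * 3.0900 * 1.1260 * 3600
C = 344.5 t/hr


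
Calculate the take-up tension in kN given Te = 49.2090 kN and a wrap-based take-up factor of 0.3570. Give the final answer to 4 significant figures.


T_tu = 49.2090 * 0.3570
T_tu = 17.57 kN


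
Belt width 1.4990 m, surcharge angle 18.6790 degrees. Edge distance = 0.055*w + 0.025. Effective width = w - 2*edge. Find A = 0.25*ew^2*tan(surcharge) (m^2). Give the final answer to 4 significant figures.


edge = 0.055*1.4990 + 0.025 = 0.107445 m
ew = 1.4990 - 2*0.107445 = 1.28411 m
A = 0.25 * 1.28411^2 * tan(18.6790 deg)
A = 0.1394 m^2


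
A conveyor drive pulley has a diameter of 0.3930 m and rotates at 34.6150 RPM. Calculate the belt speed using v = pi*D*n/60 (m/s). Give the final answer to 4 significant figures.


v = pi * 0.3930 * 34.6150 / 60
v = 0.7123 m/s


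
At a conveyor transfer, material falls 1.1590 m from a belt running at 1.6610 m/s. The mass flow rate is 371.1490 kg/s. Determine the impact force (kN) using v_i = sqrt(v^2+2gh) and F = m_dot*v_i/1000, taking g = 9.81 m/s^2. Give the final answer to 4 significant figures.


v_i = sqrt(1.6610^2 + 2*9.81*1.1590) = 5.0496 m/s
F = 371.1490 * 5.0496 / 1000
F = 1.874 kN


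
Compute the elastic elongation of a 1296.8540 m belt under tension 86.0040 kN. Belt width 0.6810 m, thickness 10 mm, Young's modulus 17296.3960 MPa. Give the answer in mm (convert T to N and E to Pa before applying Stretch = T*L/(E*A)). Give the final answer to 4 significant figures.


A = 0.6810 * 0.01 = 0.00681 m^2
Stretch = 86.0040*1000 * 1296.8540 / (17296.3960e6 * 0.00681) * 1000
Stretch = 946.9 mm


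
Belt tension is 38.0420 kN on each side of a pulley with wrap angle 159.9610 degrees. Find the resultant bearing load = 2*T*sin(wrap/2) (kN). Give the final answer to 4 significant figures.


F = 2 * 38.0420 * sin(159.9610/2 deg)
F = 74.92 kN


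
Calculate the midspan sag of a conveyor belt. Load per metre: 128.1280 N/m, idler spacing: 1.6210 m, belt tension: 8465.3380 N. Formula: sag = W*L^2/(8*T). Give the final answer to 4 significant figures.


sag = 128.1280 * 1.6210^2 / (8 * 8465.3380)
sag = 0.004971 m


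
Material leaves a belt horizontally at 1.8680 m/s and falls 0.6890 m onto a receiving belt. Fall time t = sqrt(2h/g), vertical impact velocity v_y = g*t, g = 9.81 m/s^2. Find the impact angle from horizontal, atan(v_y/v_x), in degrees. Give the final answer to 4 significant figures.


t = sqrt(2*0.6890/9.81) = 0.374792 s
v_y = 9.81 * 0.374792 = 3.67671 m/s
angle = atan(3.67671 / 1.8680) = 63.07 deg


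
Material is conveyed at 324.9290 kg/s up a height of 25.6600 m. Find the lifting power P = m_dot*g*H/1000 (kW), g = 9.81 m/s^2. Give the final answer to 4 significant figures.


P = 324.9290 * 9.81 * 25.6600 / 1000
P = 81.79 kW


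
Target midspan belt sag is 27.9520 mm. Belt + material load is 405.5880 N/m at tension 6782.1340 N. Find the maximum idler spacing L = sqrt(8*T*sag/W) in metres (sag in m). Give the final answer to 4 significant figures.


sag = 27.9520/1000 = 0.027952 m
L = sqrt(8 * 6782.1340 * 0.027952 / 405.5880)
L = 1.934 m


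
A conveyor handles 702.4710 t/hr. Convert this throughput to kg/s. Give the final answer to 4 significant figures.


m_dot = 702.4710 * 1000 / 3600
m_dot = 195.1 kg/s


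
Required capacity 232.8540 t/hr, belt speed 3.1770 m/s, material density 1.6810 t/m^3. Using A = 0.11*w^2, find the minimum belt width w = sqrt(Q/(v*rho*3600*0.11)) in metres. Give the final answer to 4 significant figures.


A_req = 232.8540 / (3.1770 * 1.6810 * 3600) = 0.0121115 m^2
w = sqrt(0.0121115 / 0.11)
w = 0.3318 m


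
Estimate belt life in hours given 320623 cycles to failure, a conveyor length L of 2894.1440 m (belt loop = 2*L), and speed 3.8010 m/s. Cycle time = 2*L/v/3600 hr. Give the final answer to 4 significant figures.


cycle_time = 2 * 2894.1440 / 3.8010 / 3600 = 0.423009 hr
life = 320623 * 0.423009 = 135600 hours


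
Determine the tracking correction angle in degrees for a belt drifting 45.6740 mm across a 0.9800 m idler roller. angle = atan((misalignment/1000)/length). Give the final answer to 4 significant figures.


misalign_m = 45.6740 / 1000 = 0.045674 m
angle = atan(0.045674 / 0.9800)
angle = 2.668 deg


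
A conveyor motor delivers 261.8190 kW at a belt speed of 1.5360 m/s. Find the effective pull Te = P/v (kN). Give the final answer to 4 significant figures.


Te = P / v = 261.8190 / 1.5360
Te = 170.5 kN


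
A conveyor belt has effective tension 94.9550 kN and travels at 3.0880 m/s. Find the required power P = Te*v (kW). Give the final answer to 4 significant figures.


P = Te * v = 94.9550 * 3.0880
P = 293.2 kW


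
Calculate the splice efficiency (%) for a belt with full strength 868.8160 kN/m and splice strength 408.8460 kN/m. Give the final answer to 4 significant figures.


Eff = 408.8460 / 868.8160 * 100
Eff = 47.06 %


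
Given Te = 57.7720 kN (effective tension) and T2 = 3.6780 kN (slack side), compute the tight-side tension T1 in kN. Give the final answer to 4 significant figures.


T1 = Te + T2 = 57.7720 + 3.6780
T1 = 61.45 kN


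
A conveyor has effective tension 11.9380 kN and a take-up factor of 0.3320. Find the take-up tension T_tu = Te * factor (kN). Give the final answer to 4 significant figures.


T_tu = 11.9380 * 0.3320
T_tu = 3.963 kN


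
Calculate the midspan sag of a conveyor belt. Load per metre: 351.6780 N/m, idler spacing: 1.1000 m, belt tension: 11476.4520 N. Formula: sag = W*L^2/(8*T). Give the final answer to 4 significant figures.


sag = 351.6780 * 1.1000^2 / (8 * 11476.4520)
sag = 0.004635 m


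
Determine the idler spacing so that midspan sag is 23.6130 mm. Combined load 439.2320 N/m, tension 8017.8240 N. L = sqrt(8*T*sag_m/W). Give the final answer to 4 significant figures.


sag = 23.6130/1000 = 0.023613 m
L = sqrt(8 * 8017.8240 * 0.023613 / 439.2320)
L = 1.857 m


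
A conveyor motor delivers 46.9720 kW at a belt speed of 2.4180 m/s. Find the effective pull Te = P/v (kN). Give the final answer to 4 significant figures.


Te = P / v = 46.9720 / 2.4180
Te = 19.43 kN


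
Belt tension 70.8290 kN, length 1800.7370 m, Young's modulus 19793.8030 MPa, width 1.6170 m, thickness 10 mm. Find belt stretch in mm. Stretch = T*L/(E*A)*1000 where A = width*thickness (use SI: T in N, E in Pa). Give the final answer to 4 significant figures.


A = 1.6170 * 0.01 = 0.01617 m^2
Stretch = 70.8290*1000 * 1800.7370 / (19793.8030e6 * 0.01617) * 1000
Stretch = 398.5 mm


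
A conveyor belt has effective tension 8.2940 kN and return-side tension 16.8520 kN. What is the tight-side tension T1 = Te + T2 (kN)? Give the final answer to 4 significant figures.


T1 = Te + T2 = 8.2940 + 16.8520
T1 = 25.15 kN


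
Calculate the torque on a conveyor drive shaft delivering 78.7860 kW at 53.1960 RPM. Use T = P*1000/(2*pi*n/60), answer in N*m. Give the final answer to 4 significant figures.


omega = 2*pi*53.1960/60 = 5.57067 rad/s
T = 78.7860*1000 / 5.57067
T = 14140 N*m


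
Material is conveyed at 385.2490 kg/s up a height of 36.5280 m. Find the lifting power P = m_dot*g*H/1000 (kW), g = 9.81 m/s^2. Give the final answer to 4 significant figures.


P = 385.2490 * 9.81 * 36.5280 / 1000
P = 138.1 kW


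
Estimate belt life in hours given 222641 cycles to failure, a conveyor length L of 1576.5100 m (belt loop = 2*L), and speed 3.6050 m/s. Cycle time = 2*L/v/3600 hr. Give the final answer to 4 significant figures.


cycle_time = 2 * 1576.5100 / 3.6050 / 3600 = 0.242951 hr
life = 222641 * 0.242951 = 54090 hours


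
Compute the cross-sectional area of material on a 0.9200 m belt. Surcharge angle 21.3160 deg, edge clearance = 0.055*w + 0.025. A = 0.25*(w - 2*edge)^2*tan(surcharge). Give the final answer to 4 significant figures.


edge = 0.055*0.9200 + 0.025 = 0.0756 m
ew = 0.9200 - 2*0.0756 = 0.7688 m
A = 0.25 * 0.7688^2 * tan(21.3160 deg)
A = 0.05766 m^2


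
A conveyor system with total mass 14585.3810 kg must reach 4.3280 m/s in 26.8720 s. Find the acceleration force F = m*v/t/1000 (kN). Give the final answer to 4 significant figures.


F = 14585.3810 * 4.3280 / 26.8720 / 1000
F = 2.349 kN


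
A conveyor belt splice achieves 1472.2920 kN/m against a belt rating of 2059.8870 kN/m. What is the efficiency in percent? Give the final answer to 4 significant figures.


Eff = 1472.2920 / 2059.8870 * 100
Eff = 71.47 %


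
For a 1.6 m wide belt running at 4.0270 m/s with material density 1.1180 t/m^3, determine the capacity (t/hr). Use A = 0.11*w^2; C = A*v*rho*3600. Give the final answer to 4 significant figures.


A = 0.11 * 1.6^2 = 0.2816 m^2
C = 0.2816 * 4.0270 * 1.1180 * 3600
C = 4564 t/hr


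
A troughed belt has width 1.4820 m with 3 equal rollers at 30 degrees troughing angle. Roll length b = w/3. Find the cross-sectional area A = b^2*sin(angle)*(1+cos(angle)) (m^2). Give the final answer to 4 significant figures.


b = 1.4820/3 = 0.494 m
A = 0.494^2 * sin(30 deg) * (1 + cos(30 deg))
A = 0.2277 m^2


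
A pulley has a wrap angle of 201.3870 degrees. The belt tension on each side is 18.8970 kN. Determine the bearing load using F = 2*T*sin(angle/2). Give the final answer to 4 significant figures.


F = 2 * 18.8970 * sin(201.3870/2 deg)
F = 37.14 kN


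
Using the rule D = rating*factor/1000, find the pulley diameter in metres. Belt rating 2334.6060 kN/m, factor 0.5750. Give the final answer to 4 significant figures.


D = 2334.6060 * 0.5750 / 1000
D = 1.342 m


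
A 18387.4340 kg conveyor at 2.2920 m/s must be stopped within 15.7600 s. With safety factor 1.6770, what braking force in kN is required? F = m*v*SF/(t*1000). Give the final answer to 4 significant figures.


F = 18387.4340 * 2.2920 / 15.7600 * 1.6770 / 1000
F = 4.484 kN


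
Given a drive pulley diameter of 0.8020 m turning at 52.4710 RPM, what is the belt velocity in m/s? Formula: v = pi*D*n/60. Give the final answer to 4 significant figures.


v = pi * 0.8020 * 52.4710 / 60
v = 2.203 m/s


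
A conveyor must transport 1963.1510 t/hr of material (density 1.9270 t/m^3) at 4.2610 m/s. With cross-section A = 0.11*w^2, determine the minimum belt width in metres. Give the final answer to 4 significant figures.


A_req = 1963.1510 / (4.2610 * 1.9270 * 3600) = 0.0664137 m^2
w = sqrt(0.0664137 / 0.11)
w = 0.7770 m


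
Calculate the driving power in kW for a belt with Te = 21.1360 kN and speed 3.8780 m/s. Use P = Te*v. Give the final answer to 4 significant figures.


P = Te * v = 21.1360 * 3.8780
P = 81.97 kW


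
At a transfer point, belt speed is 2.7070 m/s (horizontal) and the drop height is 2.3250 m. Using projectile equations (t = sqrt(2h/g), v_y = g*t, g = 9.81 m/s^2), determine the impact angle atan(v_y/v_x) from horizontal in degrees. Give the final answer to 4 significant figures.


t = sqrt(2*2.3250/9.81) = 0.688481 s
v_y = 9.81 * 0.688481 = 6.754 m/s
angle = atan(6.754 / 2.7070) = 68.16 deg


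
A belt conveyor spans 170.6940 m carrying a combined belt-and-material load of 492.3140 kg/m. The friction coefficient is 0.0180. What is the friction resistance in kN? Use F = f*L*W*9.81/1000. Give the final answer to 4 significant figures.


F = 0.0180 * 170.6940 * 492.3140 * 9.81 / 1000
F = 14.84 kN
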